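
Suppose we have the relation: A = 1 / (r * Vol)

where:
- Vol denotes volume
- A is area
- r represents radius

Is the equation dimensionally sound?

No

Vol (volume) has dimensions [L^3].
A (area) has dimensions [L^2].
r (radius) has dimensions [L].

Left side: [L^2]
Right side: [L^-4]

The two sides have different dimensions, so the equation is NOT dimensionally consistent.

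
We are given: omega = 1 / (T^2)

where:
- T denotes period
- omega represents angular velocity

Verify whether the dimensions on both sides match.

No

T (period) has dimensions [T].
omega (angular velocity) has dimensions [T^-1].

Left side: [T^-1]
Right side: [T^-2]

The two sides have different dimensions, so the equation is NOT dimensionally consistent.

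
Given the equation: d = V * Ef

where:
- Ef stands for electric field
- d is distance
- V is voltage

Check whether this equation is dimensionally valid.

No

Ef (electric field) has dimensions [I^-1 L M T^-3].
d (distance) has dimensions [L].
V (voltage) has dimensions [I^-1 L^2 M T^-3].

Left side: [L]
Right side: [I^-2 L^3 M^2 T^-6]

The two sides have different dimensions, so the equation is NOT dimensionally consistent.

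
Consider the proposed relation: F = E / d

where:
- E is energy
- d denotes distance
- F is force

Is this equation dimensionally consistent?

Yes

E (energy) has dimensions [L^2 M T^-2].
d (distance) has dimensions [L].
F (force) has dimensions [L M T^-2].

Left side: [L M T^-2]
Right side: [L M T^-2]

Both sides have the same dimensions, so the equation is dimensionally consistent.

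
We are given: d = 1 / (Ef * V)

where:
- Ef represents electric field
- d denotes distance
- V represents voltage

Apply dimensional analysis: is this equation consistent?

No

Ef (electric field) has dimensions [I^-1 L M T^-3].
d (distance) has dimensions [L].
V (voltage) has dimensions [I^-1 L^2 M T^-3].

Left side: [L]
Right side: [I^2 L^-3 M^-2 T^6]

The two sides have different dimensions, so the equation is NOT dimensionally consistent.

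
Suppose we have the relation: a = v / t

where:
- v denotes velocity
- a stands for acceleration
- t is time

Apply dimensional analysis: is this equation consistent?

Yes

v (velocity) has dimensions [L T^-1].
a (acceleration) has dimensions [L T^-2].
t (time) has dimensions [T].

Left side: [L T^-2]
Right side: [L T^-2]

Both sides have the same dimensions, so the equation is dimensionally consistent.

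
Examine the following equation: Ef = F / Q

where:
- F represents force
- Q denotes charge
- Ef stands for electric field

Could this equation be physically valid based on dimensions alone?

Yes

F (force) has dimensions [L M T^-2].
Q (charge) has dimensions [I T].
Ef (electric field) has dimensions [I^-1 L M T^-3].

Left side: [I^-1 L M T^-3]
Right side: [I^-1 L M T^-3]

Both sides have the same dimensions, so the equation is dimensionally consistent.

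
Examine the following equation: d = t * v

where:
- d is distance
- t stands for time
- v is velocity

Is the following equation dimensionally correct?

Yes

d (distance) has dimensions [L].
t (time) has dimensions [T].
v (velocity) has dimensions [L T^-1].

Left side: [L]
Right side: [L]

Both sides have the same dimensions, so the equation is dimensionally consistent.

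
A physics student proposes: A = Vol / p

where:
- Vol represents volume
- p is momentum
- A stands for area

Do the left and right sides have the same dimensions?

No

Vol (volume) has dimensions [L^3].
p (momentum) has dimensions [L M T^-1].
A (area) has dimensions [L^2].

Left side: [L^2]
Right side: [L^2 M^-1 T]

The two sides have different dimensions, so the equation is NOT dimensionally consistent.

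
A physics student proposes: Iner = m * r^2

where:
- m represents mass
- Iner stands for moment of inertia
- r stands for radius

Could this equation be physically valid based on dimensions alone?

Yes

m (mass) has dimensions [M].
Iner (moment of inertia) has dimensions [L^2 M].
r (radius) has dimensions [L].

Left side: [L^2 M]
Right side: [L^2 M]

Both sides have the same dimensions, so the equation is dimensionally consistent.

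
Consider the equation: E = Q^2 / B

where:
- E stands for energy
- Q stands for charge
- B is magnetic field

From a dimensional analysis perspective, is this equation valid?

No

E (energy) has dimensions [L^2 M T^-2].
Q (charge) has dimensions [I T].
B (magnetic field) has dimensions [I^-1 M T^-2].

Left side: [L^2 M T^-2]
Right side: [I^3 M^-1 T^4]

The two sides have different dimensions, so the equation is NOT dimensionally consistent.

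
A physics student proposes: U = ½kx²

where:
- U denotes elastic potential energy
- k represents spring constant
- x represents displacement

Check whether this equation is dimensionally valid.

Yes

U (elastic potential energy) has dimensions [L^2 M T^-2].
k (spring constant) has dimensions [M T^-2].
x (displacement) has dimensions [L].

Left side: [L^2 M T^-2]
Right side: [L^2 M T^-2]

Both sides have the same dimensions, so the equation is dimensionally consistent.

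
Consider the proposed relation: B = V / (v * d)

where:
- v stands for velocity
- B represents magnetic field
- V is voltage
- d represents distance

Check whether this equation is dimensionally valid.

Yes

v (velocity) has dimensions [L T^-1].
B (magnetic field) has dimensions [I^-1 M T^-2].
V (voltage) has dimensions [I^-1 L^2 M T^-3].
d (distance) has dimensions [L].

Left side: [I^-1 M T^-2]
Right side: [I^-1 M T^-2]

Both sides have the same dimensions, so the equation is dimensionally consistent.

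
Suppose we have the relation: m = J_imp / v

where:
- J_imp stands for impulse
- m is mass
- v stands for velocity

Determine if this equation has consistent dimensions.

Yes

J_imp (impulse) has dimensions [L M T^-1].
m (mass) has dimensions [M].
v (velocity) has dimensions [L T^-1].

Left side: [M]
Right side: [M]

Both sides have the same dimensions, so the equation is dimensionally consistent.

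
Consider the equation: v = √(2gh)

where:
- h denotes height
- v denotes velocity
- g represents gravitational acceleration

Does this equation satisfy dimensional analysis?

Yes

h (height) has dimensions [L].
v (velocity) has dimensions [L T^-1].
g (gravitational acceleration) has dimensions [L T^-2].

Left side: [L T^-1]
Right side: [L T^-1]

Both sides have the same dimensions, so the equation is dimensionally consistent.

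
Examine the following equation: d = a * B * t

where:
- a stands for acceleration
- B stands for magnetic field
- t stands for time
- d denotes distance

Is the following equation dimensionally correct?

No

a (acceleration) has dimensions [L T^-2].
B (magnetic field) has dimensions [I^-1 M T^-2].
t (time) has dimensions [T].
d (distance) has dimensions [L].

Left side: [L]
Right side: [I^-1 L M T^-3]

The two sides have different dimensions, so the equation is NOT dimensionally consistent.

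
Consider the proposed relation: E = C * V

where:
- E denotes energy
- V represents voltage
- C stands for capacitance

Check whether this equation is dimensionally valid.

No

E (energy) has dimensions [L^2 M T^-2].
V (voltage) has dimensions [I^-1 L^2 M T^-3].
C (capacitance) has dimensions [I^2 L^-2 M^-1 T^4].

Left side: [L^2 M T^-2]
Right side: [I T]

The two sides have different dimensions, so the equation is NOT dimensionally consistent.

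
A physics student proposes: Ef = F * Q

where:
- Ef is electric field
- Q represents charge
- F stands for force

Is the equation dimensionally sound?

No

Ef (electric field) has dimensions [I^-1 L M T^-3].
Q (charge) has dimensions [I T].
F (force) has dimensions [L M T^-2].

Left side: [I^-1 L M T^-3]
Right side: [I L M T^-1]

The two sides have different dimensions, so the equation is NOT dimensionally consistent.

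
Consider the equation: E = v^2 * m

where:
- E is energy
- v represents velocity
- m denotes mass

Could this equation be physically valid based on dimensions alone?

Yes

E (energy) has dimensions [L^2 M T^-2].
v (velocity) has dimensions [L T^-1].
m (mass) has dimensions [M].

Left side: [L^2 M T^-2]
Right side: [L^2 M T^-2]

Both sides have the same dimensions, so the equation is dimensionally consistent.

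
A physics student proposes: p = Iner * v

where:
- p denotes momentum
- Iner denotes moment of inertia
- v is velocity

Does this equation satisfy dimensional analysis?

No

p (momentum) has dimensions [L M T^-1].
Iner (moment of inertia) has dimensions [L^2 M].
v (velocity) has dimensions [L T^-1].

Left side: [L M T^-1]
Right side: [L^3 M T^-1]

The two sides have different dimensions, so the equation is NOT dimensionally consistent.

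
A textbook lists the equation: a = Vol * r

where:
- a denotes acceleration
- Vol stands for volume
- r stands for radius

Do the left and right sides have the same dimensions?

No

a (acceleration) has dimensions [L T^-2].
Vol (volume) has dimensions [L^3].
r (radius) has dimensions [L].

Left side: [L T^-2]
Right side: [L^4]

The two sides have different dimensions, so the equation is NOT dimensionally consistent.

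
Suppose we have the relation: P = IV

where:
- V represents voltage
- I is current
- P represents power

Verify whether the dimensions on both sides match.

Yes

V (voltage) has dimensions [I^-1 L^2 M T^-3].
I (current) has dimensions [I].
P (power) has dimensions [L^2 M T^-3].

Left side: [L^2 M T^-3]
Right side: [L^2 M T^-3]

Both sides have the same dimensions, so the equation is dimensionally consistent.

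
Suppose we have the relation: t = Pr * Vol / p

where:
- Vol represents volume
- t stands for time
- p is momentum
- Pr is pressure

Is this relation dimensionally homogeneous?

No

Vol (volume) has dimensions [L^3].
t (time) has dimensions [T].
p (momentum) has dimensions [L M T^-1].
Pr (pressure) has dimensions [L^-1 M T^-2].

Left side: [T]
Right side: [L T^-1]

The two sides have different dimensions, so the equation is NOT dimensionally consistent.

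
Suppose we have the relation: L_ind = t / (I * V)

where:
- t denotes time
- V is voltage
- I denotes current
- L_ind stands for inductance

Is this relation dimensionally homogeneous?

No

t (time) has dimensions [T].
V (voltage) has dimensions [I^-1 L^2 M T^-3].
I (current) has dimensions [I].
L_ind (inductance) has dimensions [I^-2 L^2 M T^-2].

Left side: [I^-2 L^2 M T^-2]
Right side: [L^-2 M^-1 T^4]

The two sides have different dimensions, so the equation is NOT dimensionally consistent.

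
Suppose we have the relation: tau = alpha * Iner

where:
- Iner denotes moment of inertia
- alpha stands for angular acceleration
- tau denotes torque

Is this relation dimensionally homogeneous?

Yes

Iner (moment of inertia) has dimensions [L^2 M].
alpha (angular acceleration) has dimensions [T^-2].
tau (torque) has dimensions [L^2 M T^-2].

Left side: [L^2 M T^-2]
Right side: [L^2 M T^-2]

Both sides have the same dimensions, so the equation is dimensionally consistent.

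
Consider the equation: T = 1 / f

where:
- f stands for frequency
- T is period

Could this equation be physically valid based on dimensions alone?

Yes

f (frequency) has dimensions [T^-1].
T (period) has dimensions [T].

Left side: [T]
Right side: [T]

Both sides have the same dimensions, so the equation is dimensionally consistent.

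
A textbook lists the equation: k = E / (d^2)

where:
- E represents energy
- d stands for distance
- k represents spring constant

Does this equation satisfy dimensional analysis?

Yes

E (energy) has dimensions [L^2 M T^-2].
d (distance) has dimensions [L].
k (spring constant) has dimensions [M T^-2].

Left side: [M T^-2]
Right side: [M T^-2]

Both sides have the same dimensions, so the equation is dimensionally consistent.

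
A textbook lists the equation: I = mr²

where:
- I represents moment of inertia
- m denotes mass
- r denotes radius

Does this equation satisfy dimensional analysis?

Yes

I (moment of inertia) has dimensions [L^2 M].
m (mass) has dimensions [M].
r (radius) has dimensions [L].

Left side: [L^2 M]
Right side: [L^2 M]

Both sides have the same dimensions, so the equation is dimensionally consistent.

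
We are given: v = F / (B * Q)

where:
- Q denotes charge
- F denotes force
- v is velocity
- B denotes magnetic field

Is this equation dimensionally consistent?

Yes

Q (charge) has dimensions [I T].
F (force) has dimensions [L M T^-2].
v (velocity) has dimensions [L T^-1].
B (magnetic field) has dimensions [I^-1 M T^-2].

Left side: [L T^-1]
Right side: [L T^-1]

Both sides have the same dimensions, so the equation is dimensionally consistent.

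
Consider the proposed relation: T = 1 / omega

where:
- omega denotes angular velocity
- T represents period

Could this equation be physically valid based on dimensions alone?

Yes

omega (angular velocity) has dimensions [T^-1].
T (period) has dimensions [T].

Left side: [T]
Right side: [T]

Both sides have the same dimensions, so the equation is dimensionally consistent.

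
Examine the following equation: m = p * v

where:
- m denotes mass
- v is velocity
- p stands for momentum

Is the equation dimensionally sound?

No

m (mass) has dimensions [M].
v (velocity) has dimensions [L T^-1].
p (momentum) has dimensions [L M T^-1].

Left side: [M]
Right side: [L^2 M T^-2]

The two sides have different dimensions, so the equation is NOT dimensionally consistent.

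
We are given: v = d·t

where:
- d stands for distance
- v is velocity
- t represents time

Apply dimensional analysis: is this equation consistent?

No

d (distance) has dimensions [L].
v (velocity) has dimensions [L T^-1].
t (time) has dimensions [T].

Left side: [L T^-1]
Right side: [L T]

The two sides have different dimensions, so the equation is NOT dimensionally consistent.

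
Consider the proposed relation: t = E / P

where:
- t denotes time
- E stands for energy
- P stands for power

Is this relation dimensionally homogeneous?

Yes

t (time) has dimensions [T].
E (energy) has dimensions [L^2 M T^-2].
P (power) has dimensions [L^2 M T^-3].

Left side: [T]
Right side: [T]

Both sides have the same dimensions, so the equation is dimensionally consistent.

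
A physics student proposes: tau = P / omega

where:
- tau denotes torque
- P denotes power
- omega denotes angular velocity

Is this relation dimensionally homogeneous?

Yes

tau (torque) has dimensions [L^2 M T^-2].
P (power) has dimensions [L^2 M T^-3].
omega (angular velocity) has dimensions [T^-1].

Left side: [L^2 M T^-2]
Right side: [L^2 M T^-2]

Both sides have the same dimensions, so the equation is dimensionally consistent.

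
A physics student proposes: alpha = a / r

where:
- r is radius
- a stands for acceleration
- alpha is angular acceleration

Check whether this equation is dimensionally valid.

Yes

r (radius) has dimensions [L].
a (acceleration) has dimensions [L T^-2].
alpha (angular acceleration) has dimensions [T^-2].

Left side: [T^-2]
Right side: [T^-2]

Both sides have the same dimensions, so the equation is dimensionally consistent.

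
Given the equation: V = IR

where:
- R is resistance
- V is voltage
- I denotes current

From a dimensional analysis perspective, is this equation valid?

Yes

R (resistance) has dimensions [I^-2 L^2 M T^-3].
V (voltage) has dimensions [I^-1 L^2 M T^-3].
I (current) has dimensions [I].

Left side: [I^-1 L^2 M T^-3]
Right side: [I^-1 L^2 M T^-3]

Both sides have the same dimensions, so the equation is dimensionally consistent.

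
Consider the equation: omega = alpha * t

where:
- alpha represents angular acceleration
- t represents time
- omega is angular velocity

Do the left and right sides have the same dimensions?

Yes

alpha (angular acceleration) has dimensions [T^-2].
t (time) has dimensions [T].
omega (angular velocity) has dimensions [T^-1].

Left side: [T^-1]
Right side: [T^-1]

Both sides have the same dimensions, so the equation is dimensionally consistent.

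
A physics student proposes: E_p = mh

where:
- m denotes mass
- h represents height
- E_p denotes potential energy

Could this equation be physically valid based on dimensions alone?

No

m (mass) has dimensions [M].
h (height) has dimensions [L].
E_p (potential energy) has dimensions [L^2 M T^-2].

Left side: [L^2 M T^-2]
Right side: [L M]

The two sides have different dimensions, so the equation is NOT dimensionally consistent.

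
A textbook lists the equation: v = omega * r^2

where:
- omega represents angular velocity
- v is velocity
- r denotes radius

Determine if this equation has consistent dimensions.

No

omega (angular velocity) has dimensions [T^-1].
v (velocity) has dimensions [L T^-1].
r (radius) has dimensions [L].

Left side: [L T^-1]
Right side: [L^2 T^-1]

The two sides have different dimensions, so the equation is NOT dimensionally consistent.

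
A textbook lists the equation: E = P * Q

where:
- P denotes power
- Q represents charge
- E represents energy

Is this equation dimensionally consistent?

No

P (power) has dimensions [L^2 M T^-3].
Q (charge) has dimensions [I T].
E (energy) has dimensions [L^2 M T^-2].

Left side: [L^2 M T^-2]
Right side: [I L^2 M T^-2]

The two sides have different dimensions, so the equation is NOT dimensionally consistent.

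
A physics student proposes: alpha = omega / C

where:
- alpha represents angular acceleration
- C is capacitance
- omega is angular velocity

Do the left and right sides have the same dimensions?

No

alpha (angular acceleration) has dimensions [T^-2].
C (capacitance) has dimensions [I^2 L^-2 M^-1 T^4].
omega (angular velocity) has dimensions [T^-1].

Left side: [T^-2]
Right side: [I^-2 L^2 M T^-5]

The two sides have different dimensions, so the equation is NOT dimensionally consistent.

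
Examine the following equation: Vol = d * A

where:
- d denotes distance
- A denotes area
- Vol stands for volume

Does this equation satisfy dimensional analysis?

Yes

d (distance) has dimensions [L].
A (area) has dimensions [L^2].
Vol (volume) has dimensions [L^3].

Left side: [L^3]
Right side: [L^3]

Both sides have the same dimensions, so the equation is dimensionally consistent.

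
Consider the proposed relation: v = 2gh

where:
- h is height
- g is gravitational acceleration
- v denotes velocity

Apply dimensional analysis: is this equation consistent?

No

h (height) has dimensions [L].
g (gravitational acceleration) has dimensions [L T^-2].
v (velocity) has dimensions [L T^-1].

Left side: [L T^-1]
Right side: [L^2 T^-2]

The two sides have different dimensions, so the equation is NOT dimensionally consistent.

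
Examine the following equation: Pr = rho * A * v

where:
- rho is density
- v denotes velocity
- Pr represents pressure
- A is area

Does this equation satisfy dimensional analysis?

No

rho (density) has dimensions [L^-3 M].
v (velocity) has dimensions [L T^-1].
Pr (pressure) has dimensions [L^-1 M T^-2].
A (area) has dimensions [L^2].

Left side: [L^-1 M T^-2]
Right side: [M T^-1]

The two sides have different dimensions, so the equation is NOT dimensionally consistent.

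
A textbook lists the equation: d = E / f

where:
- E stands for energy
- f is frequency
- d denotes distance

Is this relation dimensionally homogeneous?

No

E (energy) has dimensions [L^2 M T^-2].
f (frequency) has dimensions [T^-1].
d (distance) has dimensions [L].

Left side: [L]
Right side: [L^2 M T^-1]

The two sides have different dimensions, so the equation is NOT dimensionally consistent.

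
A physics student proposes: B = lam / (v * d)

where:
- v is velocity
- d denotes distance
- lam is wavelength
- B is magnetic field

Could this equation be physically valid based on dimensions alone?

No

v (velocity) has dimensions [L T^-1].
d (distance) has dimensions [L].
lam (wavelength) has dimensions [L].
B (magnetic field) has dimensions [I^-1 M T^-2].

Left side: [I^-1 M T^-2]
Right side: [L^-1 T]

The two sides have different dimensions, so the equation is NOT dimensionally consistent.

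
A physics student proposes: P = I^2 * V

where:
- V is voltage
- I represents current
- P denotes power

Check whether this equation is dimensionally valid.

No

V (voltage) has dimensions [I^-1 L^2 M T^-3].
I (current) has dimensions [I].
P (power) has dimensions [L^2 M T^-3].

Left side: [L^2 M T^-3]
Right side: [I L^2 M T^-3]

The two sides have different dimensions, so the equation is NOT dimensionally consistent.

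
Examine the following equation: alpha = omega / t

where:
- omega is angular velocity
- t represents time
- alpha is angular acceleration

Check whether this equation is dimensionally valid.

Yes

omega (angular velocity) has dimensions [T^-1].
t (time) has dimensions [T].
alpha (angular acceleration) has dimensions [T^-2].

Left side: [T^-2]
Right side: [T^-2]

Both sides have the same dimensions, so the equation is dimensionally consistent.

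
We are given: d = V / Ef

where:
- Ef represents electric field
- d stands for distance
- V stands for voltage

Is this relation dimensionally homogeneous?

Yes

Ef (electric field) has dimensions [I^-1 L M T^-3].
d (distance) has dimensions [L].
V (voltage) has dimensions [I^-1 L^2 M T^-3].

Left side: [L]
Right side: [L]

Both sides have the same dimensions, so the equation is dimensionally consistent.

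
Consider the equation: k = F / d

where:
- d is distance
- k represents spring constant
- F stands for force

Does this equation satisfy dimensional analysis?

Yes

d (distance) has dimensions [L].
k (spring constant) has dimensions [M T^-2].
F (force) has dimensions [L M T^-2].

Left side: [M T^-2]
Right side: [M T^-2]

Both sides have the same dimensions, so the equation is dimensionally consistent.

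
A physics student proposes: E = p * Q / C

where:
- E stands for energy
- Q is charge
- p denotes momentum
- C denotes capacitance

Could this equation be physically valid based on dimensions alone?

No

E (energy) has dimensions [L^2 M T^-2].
Q (charge) has dimensions [I T].
p (momentum) has dimensions [L M T^-1].
C (capacitance) has dimensions [I^2 L^-2 M^-1 T^4].

Left side: [L^2 M T^-2]
Right side: [I^-1 L^3 M^2 T^-4]

The two sides have different dimensions, so the equation is NOT dimensionally consistent.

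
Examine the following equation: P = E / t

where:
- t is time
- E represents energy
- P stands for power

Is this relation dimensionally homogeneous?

Yes

t (time) has dimensions [T].
E (energy) has dimensions [L^2 M T^-2].
P (power) has dimensions [L^2 M T^-3].

Left side: [L^2 M T^-3]
Right side: [L^2 M T^-3]

Both sides have the same dimensions, so the equation is dimensionally consistent.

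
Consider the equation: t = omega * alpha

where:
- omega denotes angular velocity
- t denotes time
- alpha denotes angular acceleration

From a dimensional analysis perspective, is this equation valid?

No

omega (angular velocity) has dimensions [T^-1].
t (time) has dimensions [T].
alpha (angular acceleration) has dimensions [T^-2].

Left side: [T]
Right side: [T^-3]

The two sides have different dimensions, so the equation is NOT dimensionally consistent.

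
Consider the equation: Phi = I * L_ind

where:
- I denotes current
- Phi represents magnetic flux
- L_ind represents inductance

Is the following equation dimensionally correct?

Yes

I (current) has dimensions [I].
Phi (magnetic flux) has dimensions [I^-1 L^2 M T^-2].
L_ind (inductance) has dimensions [I^-2 L^2 M T^-2].

Left side: [I^-1 L^2 M T^-2]
Right side: [I^-1 L^2 M T^-2]

Both sides have the same dimensions, so the equation is dimensionally consistent.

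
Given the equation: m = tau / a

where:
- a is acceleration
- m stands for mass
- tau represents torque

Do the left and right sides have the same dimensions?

No

a (acceleration) has dimensions [L T^-2].
m (mass) has dimensions [M].
tau (torque) has dimensions [L^2 M T^-2].

Left side: [M]
Right side: [L M]

The two sides have different dimensions, so the equation is NOT dimensionally consistent.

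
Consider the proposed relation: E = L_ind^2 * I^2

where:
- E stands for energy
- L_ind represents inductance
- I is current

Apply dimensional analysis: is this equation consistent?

No

E (energy) has dimensions [L^2 M T^-2].
L_ind (inductance) has dimensions [I^-2 L^2 M T^-2].
I (current) has dimensions [I].

Left side: [L^2 M T^-2]
Right side: [I^-2 L^4 M^2 T^-4]

The two sides have different dimensions, so the equation is NOT dimensionally consistent.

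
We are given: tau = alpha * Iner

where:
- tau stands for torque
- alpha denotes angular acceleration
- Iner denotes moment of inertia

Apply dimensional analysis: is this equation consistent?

Yes

tau (torque) has dimensions [L^2 M T^-2].
alpha (angular acceleration) has dimensions [T^-2].
Iner (moment of inertia) has dimensions [L^2 M].

Left side: [L^2 M T^-2]
Right side: [L^2 M T^-2]

Both sides have the same dimensions, so the equation is dimensionally consistent.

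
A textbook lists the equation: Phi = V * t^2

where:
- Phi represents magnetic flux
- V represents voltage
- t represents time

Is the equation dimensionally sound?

No

Phi (magnetic flux) has dimensions [I^-1 L^2 M T^-2].
V (voltage) has dimensions [I^-1 L^2 M T^-3].
t (time) has dimensions [T].

Left side: [I^-1 L^2 M T^-2]
Right side: [I^-1 L^2 M T^-1]

The two sides have different dimensions, so the equation is NOT dimensionally consistent.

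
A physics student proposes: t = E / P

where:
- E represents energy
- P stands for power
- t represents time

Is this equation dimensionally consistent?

Yes

E (energy) has dimensions [L^2 M T^-2].
P (power) has dimensions [L^2 M T^-3].
t (time) has dimensions [T].

Left side: [T]
Right side: [T]

Both sides have the same dimensions, so the equation is dimensionally consistent.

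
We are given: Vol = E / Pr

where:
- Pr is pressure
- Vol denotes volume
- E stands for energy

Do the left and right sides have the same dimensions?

Yes

Pr (pressure) has dimensions [L^-1 M T^-2].
Vol (volume) has dimensions [L^3].
E (energy) has dimensions [L^2 M T^-2].

Left side: [L^3]
Right side: [L^3]

Both sides have the same dimensions, so the equation is dimensionally consistent.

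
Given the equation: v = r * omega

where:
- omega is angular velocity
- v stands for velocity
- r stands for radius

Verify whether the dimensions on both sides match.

Yes

omega (angular velocity) has dimensions [T^-1].
v (velocity) has dimensions [L T^-1].
r (radius) has dimensions [L].

Left side: [L T^-1]
Right side: [L T^-1]

Both sides have the same dimensions, so the equation is dimensionally consistent.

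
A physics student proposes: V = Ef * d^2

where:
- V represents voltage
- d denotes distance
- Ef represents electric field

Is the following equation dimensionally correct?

No

V (voltage) has dimensions [I^-1 L^2 M T^-3].
d (distance) has dimensions [L].
Ef (electric field) has dimensions [I^-1 L M T^-3].

Left side: [I^-1 L^2 M T^-3]
Right side: [I^-1 L^3 M T^-3]

The two sides have different dimensions, so the equation is NOT dimensionally consistent.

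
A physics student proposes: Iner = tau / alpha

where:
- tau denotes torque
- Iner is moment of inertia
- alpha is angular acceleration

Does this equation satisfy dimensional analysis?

Yes

tau (torque) has dimensions [L^2 M T^-2].
Iner (moment of inertia) has dimensions [L^2 M].
alpha (angular acceleration) has dimensions [T^-2].

Left side: [L^2 M]
Right side: [L^2 M]

Both sides have the same dimensions, so the equation is dimensionally consistent.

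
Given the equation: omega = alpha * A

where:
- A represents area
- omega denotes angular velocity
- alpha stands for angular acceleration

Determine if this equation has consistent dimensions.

No

A (area) has dimensions [L^2].
omega (angular velocity) has dimensions [T^-1].
alpha (angular acceleration) has dimensions [T^-2].

Left side: [T^-1]
Right side: [L^2 T^-2]

The two sides have different dimensions, so the equation is NOT dimensionally consistent.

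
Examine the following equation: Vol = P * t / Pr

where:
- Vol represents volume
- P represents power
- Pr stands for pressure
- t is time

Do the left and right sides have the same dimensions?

Yes

Vol (volume) has dimensions [L^3].
P (power) has dimensions [L^2 M T^-3].
Pr (pressure) has dimensions [L^-1 M T^-2].
t (time) has dimensions [T].

Left side: [L^3]
Right side: [L^3]

Both sides have the same dimensions, so the equation is dimensionally consistent.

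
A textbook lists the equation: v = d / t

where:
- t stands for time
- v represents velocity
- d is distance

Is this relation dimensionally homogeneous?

Yes

t (time) has dimensions [T].
v (velocity) has dimensions [L T^-1].
d (distance) has dimensions [L].

Left side: [L T^-1]
Right side: [L T^-1]

Both sides have the same dimensions, so the equation is dimensionally consistent.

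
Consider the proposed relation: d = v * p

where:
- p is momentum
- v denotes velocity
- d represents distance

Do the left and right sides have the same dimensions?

No

p (momentum) has dimensions [L M T^-1].
v (velocity) has dimensions [L T^-1].
d (distance) has dimensions [L].

Left side: [L]
Right side: [L^2 M T^-2]

The two sides have different dimensions, so the equation is NOT dimensionally consistent.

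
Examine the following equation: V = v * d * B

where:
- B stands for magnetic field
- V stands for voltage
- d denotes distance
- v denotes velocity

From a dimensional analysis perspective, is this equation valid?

Yes

B (magnetic field) has dimensions [I^-1 M T^-2].
V (voltage) has dimensions [I^-1 L^2 M T^-3].
d (distance) has dimensions [L].
v (velocity) has dimensions [L T^-1].

Left side: [I^-1 L^2 M T^-3]
Right side: [I^-1 L^2 M T^-3]

Both sides have the same dimensions, so the equation is dimensionally consistent.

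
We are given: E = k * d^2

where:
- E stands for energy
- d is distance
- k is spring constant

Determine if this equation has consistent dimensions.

Yes

E (energy) has dimensions [L^2 M T^-2].
d (distance) has dimensions [L].
k (spring constant) has dimensions [M T^-2].

Left side: [L^2 M T^-2]
Right side: [L^2 M T^-2]

Both sides have the same dimensions, so the equation is dimensionally consistent.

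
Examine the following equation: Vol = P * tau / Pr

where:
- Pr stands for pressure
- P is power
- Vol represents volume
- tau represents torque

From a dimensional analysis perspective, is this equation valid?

No

Pr (pressure) has dimensions [L^-1 M T^-2].
P (power) has dimensions [L^2 M T^-3].
Vol (volume) has dimensions [L^3].
tau (torque) has dimensions [L^2 M T^-2].

Left side: [L^3]
Right side: [L^5 M T^-3]

The two sides have different dimensions, so the equation is NOT dimensionally consistent.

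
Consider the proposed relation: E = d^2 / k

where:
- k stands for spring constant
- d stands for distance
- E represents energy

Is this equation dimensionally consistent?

No

k (spring constant) has dimensions [M T^-2].
d (distance) has dimensions [L].
E (energy) has dimensions [L^2 M T^-2].

Left side: [L^2 M T^-2]
Right side: [L^2 M^-1 T^2]

The two sides have different dimensions, so the equation is NOT dimensionally consistent.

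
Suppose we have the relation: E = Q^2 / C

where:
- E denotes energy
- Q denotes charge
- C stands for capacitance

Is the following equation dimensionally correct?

Yes

E (energy) has dimensions [L^2 M T^-2].
Q (charge) has dimensions [I T].
C (capacitance) has dimensions [I^2 L^-2 M^-1 T^4].

Left side: [L^2 M T^-2]
Right side: [L^2 M T^-2]

Both sides have the same dimensions, so the equation is dimensionally consistent.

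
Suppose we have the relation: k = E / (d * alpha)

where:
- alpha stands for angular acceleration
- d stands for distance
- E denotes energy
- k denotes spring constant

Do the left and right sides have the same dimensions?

No

alpha (angular acceleration) has dimensions [T^-2].
d (distance) has dimensions [L].
E (energy) has dimensions [L^2 M T^-2].
k (spring constant) has dimensions [M T^-2].

Left side: [M T^-2]
Right side: [L M]

The two sides have different dimensions, so the equation is NOT dimensionally consistent.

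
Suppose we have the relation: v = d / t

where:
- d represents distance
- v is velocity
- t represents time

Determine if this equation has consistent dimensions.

Yes

d (distance) has dimensions [L].
v (velocity) has dimensions [L T^-1].
t (time) has dimensions [T].

Left side: [L T^-1]
Right side: [L T^-1]

Both sides have the same dimensions, so the equation is dimensionally consistent.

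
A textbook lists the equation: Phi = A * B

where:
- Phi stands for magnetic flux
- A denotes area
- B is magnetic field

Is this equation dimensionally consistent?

Yes

Phi (magnetic flux) has dimensions [I^-1 L^2 M T^-2].
A (area) has dimensions [L^2].
B (magnetic field) has dimensions [I^-1 M T^-2].

Left side: [I^-1 L^2 M T^-2]
Right side: [I^-1 L^2 M T^-2]

Both sides have the same dimensions, so the equation is dimensionally consistent.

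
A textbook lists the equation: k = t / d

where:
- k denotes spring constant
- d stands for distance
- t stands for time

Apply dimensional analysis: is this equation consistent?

No

k (spring constant) has dimensions [M T^-2].
d (distance) has dimensions [L].
t (time) has dimensions [T].

Left side: [M T^-2]
Right side: [L^-1 T]

The two sides have different dimensions, so the equation is NOT dimensionally consistent.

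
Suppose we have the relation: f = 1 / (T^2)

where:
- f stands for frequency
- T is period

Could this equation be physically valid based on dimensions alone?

No

f (frequency) has dimensions [T^-1].
T (period) has dimensions [T].

Left side: [T^-1]
Right side: [T^-2]

The two sides have different dimensions, so the equation is NOT dimensionally consistent.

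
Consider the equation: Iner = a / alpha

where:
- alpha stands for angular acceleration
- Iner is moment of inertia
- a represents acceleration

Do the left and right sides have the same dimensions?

No

alpha (angular acceleration) has dimensions [T^-2].
Iner (moment of inertia) has dimensions [L^2 M].
a (acceleration) has dimensions [L T^-2].

Left side: [L^2 M]
Right side: [L]

The two sides have different dimensions, so the equation is NOT dimensionally consistent.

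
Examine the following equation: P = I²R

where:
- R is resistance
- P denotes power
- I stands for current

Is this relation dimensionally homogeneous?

Yes

R (resistance) has dimensions [I^-2 L^2 M T^-3].
P (power) has dimensions [L^2 M T^-3].
I (current) has dimensions [I].

Left side: [L^2 M T^-3]
Right side: [L^2 M T^-3]

Both sides have the same dimensions, so the equation is dimensionally consistent.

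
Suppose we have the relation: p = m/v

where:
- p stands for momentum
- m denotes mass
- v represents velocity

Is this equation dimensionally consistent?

No

p (momentum) has dimensions [L M T^-1].
m (mass) has dimensions [M].
v (velocity) has dimensions [L T^-1].

Left side: [L M T^-1]
Right side: [L^-1 M T]

The two sides have different dimensions, so the equation is NOT dimensionally consistent.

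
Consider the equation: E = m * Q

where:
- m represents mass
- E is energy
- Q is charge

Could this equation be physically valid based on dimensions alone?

No

m (mass) has dimensions [M].
E (energy) has dimensions [L^2 M T^-2].
Q (charge) has dimensions [I T].

Left side: [L^2 M T^-2]
Right side: [I M T]

The two sides have different dimensions, so the equation is NOT dimensionally consistent.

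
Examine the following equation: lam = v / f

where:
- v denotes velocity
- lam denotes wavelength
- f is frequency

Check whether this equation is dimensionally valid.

Yes

v (velocity) has dimensions [L T^-1].
lam (wavelength) has dimensions [L].
f (frequency) has dimensions [T^-1].

Left side: [L]
Right side: [L]

Both sides have the same dimensions, so the equation is dimensionally consistent.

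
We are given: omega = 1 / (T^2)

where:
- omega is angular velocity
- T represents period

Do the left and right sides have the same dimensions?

No

omega (angular velocity) has dimensions [T^-1].
T (period) has dimensions [T].

Left side: [T^-1]
Right side: [T^-2]

The two sides have different dimensions, so the equation is NOT dimensionally consistent.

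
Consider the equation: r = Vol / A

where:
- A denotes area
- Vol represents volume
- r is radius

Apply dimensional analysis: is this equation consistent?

Yes

A (area) has dimensions [L^2].
Vol (volume) has dimensions [L^3].
r (radius) has dimensions [L].

Left side: [L]
Right side: [L]

Both sides have the same dimensions, so the equation is dimensionally consistent.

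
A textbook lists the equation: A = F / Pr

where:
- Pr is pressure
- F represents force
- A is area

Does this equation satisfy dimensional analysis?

Yes

Pr (pressure) has dimensions [L^-1 M T^-2].
F (force) has dimensions [L M T^-2].
A (area) has dimensions [L^2].

Left side: [L^2]
Right side: [L^2]

Both sides have the same dimensions, so the equation is dimensionally consistent.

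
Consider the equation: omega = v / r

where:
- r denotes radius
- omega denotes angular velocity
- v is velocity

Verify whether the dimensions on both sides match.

Yes

r (radius) has dimensions [L].
omega (angular velocity) has dimensions [T^-1].
v (velocity) has dimensions [L T^-1].

Left side: [T^-1]
Right side: [T^-1]

Both sides have the same dimensions, so the equation is dimensionally consistent.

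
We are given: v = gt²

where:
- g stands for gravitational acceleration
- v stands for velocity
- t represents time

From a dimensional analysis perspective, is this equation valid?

No

g (gravitational acceleration) has dimensions [L T^-2].
v (velocity) has dimensions [L T^-1].
t (time) has dimensions [T].

Left side: [L T^-1]
Right side: [L]

The two sides have different dimensions, so the equation is NOT dimensionally consistent.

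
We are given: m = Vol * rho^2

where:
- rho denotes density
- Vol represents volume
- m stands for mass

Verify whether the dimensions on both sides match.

No

rho (density) has dimensions [L^-3 M].
Vol (volume) has dimensions [L^3].
m (mass) has dimensions [M].

Left side: [M]
Right side: [L^-3 M^2]

The two sides have different dimensions, so the equation is NOT dimensionally consistent.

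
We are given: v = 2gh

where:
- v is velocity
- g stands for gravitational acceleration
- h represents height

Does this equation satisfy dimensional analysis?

No

v (velocity) has dimensions [L T^-1].
g (gravitational acceleration) has dimensions [L T^-2].
h (height) has dimensions [L].

Left side: [L T^-1]
Right side: [L^2 T^-2]

The two sides have different dimensions, so the equation is NOT dimensionally consistent.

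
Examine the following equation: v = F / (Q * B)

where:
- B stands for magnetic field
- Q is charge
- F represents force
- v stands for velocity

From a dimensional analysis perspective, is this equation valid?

Yes

B (magnetic field) has dimensions [I^-1 M T^-2].
Q (charge) has dimensions [I T].
F (force) has dimensions [L M T^-2].
v (velocity) has dimensions [L T^-1].

Left side: [L T^-1]
Right side: [L T^-1]

Both sides have the same dimensions, so the equation is dimensionally consistent.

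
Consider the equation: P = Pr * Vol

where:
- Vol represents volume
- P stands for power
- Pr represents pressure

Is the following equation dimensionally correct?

No

Vol (volume) has dimensions [L^3].
P (power) has dimensions [L^2 M T^-3].
Pr (pressure) has dimensions [L^-1 M T^-2].

Left side: [L^2 M T^-3]
Right side: [L^2 M T^-2]

The two sides have different dimensions, so the equation is NOT dimensionally consistent.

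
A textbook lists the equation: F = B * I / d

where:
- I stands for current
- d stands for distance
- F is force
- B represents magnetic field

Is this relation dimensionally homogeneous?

No

I (current) has dimensions [I].
d (distance) has dimensions [L].
F (force) has dimensions [L M T^-2].
B (magnetic field) has dimensions [I^-1 M T^-2].

Left side: [L M T^-2]
Right side: [L^-1 M T^-2]

The two sides have different dimensions, so the equation is NOT dimensionally consistent.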